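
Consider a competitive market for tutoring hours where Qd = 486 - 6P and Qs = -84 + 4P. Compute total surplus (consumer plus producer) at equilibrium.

Equilibrium: 486 - 6P = -84 + 4P gives P* = 57, Q* = 144.
Demand choke price: P = 81; supply starts at P = 21.
CS = ½(81 − 57)(144) = 1728; PS = ½(57 − 21)(144) = 2592.

Total surplus = 4320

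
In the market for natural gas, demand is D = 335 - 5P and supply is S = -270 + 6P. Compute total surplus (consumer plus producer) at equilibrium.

Equilibrium: 335 - 5P = -270 + 6P gives P* = 55, Q* = 60.
Demand choke price: P = 67; supply starts at P = 45.
CS = ½(67 − 55)(60) = 360; PS = ½(55 − 45)(60) = 300.

Total surplus = 660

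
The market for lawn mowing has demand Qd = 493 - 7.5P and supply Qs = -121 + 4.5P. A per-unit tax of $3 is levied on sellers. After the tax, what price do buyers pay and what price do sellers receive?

Pre-tax equilibrium: P* = 307/6, Q* = 109.25.
Tax on sellers shifts supply to Qs = -121 + 4.5(P − 3) = -134.5 + 4.5P.
493 - 7.5P = -134.5 + 4.5P gives buyer price Pb = 1255/24; sellers receive Ps = 1255/24 − 3 = 1183/24.
New quantity: Q = 493 − 7.5(1255/24) = 100.8125.

Buyers pay 1255/24, sellers receive 1183/24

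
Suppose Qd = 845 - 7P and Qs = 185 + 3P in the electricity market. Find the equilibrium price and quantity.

P* = 66, Q* = 383

Set Qd = Qs: 845 - 7P = 185 + 3P.
660 = 10P, so P* = 66.
Q* = 845 − 7(66) = 383.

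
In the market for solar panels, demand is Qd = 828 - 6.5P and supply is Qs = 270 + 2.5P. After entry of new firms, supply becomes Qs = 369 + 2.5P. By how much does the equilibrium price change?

Original equilibrium: P* = 62, Q* = 425.
New equilibrium: 828 - 6.5P = 369 + 2.5P, so 459 = 9P and P' = 51; Q' = 828 − 6.5(51) = 496.5.
Change in price: 51 − 62 = -11.

ΔP = -11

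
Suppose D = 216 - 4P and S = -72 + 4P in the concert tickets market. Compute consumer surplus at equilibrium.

Consumer surplus = 648

Equilibrium: 216 - 4P = -72 + 4P gives P* = 36, Q* = 72.
Demand choke price (D = 0): P = 54.
CS = ½(54 − 36)(72) = 648.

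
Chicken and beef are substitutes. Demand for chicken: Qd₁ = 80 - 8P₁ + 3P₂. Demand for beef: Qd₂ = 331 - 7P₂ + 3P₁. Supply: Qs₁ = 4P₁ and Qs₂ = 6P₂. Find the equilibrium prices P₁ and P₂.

Market 1: 80 - 8P₁ + 3P₂ = 4P₁ → 12P₁ - 3P₂ = 80.
Market 2: 13P₂ - 3P₁ = 331.
Eliminating P₂: 13×(1) + 3×(2) gives 147P₁ = 2033, so P₁ = 2033/147.
Back-substitute into (2): P₂ = (331 + 3×2033/147) / 13 = 1404/49.

P₁ = 2033/147, P₂ = 1404/49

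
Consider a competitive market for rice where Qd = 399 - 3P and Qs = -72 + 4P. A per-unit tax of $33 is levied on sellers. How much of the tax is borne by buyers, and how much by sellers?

Buyers bear 132/7, sellers bear 99/7

Pre-tax equilibrium: P* = 471/7, Q* = 1380/7.
Tax on sellers shifts supply to Qs = -72 + 4(P − 33) = -204 + 4P.
399 - 3P = -204 + 4P gives buyer price Pb = 603/7; sellers receive Ps = 603/7 − 33 = 372/7.
New quantity: Q = 399 − 3(603/7) = 984/7.
Buyer burden = 603/7 − 471/7 = 132/7; seller burden = 471/7 − 372/7 = 99/7.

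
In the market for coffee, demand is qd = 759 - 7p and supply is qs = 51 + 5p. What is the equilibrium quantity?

q* = 346

Set qd = qs: 759 - 7p = 51 + 5p.
708 = 12p, so p* = 59.
q* = 759 − 7(59) = 346.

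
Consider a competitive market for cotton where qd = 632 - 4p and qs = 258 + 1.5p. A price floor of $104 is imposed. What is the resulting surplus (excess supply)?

Surplus = 198

Equilibrium price would be p* = 68, so the floor at 104 binds.
At p = 104: qd = 216, qs = 414.
Surplus = 414 − 216 = 198.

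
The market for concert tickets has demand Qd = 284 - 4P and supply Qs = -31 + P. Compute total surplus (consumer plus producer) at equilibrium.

Equilibrium: 284 - 4P = -31 + P gives P* = 63, Q* = 32.
Demand choke price: P = 71; supply starts at P = 31.
CS = ½(71 − 63)(32) = 128; PS = ½(63 − 31)(32) = 512.

Total surplus = 640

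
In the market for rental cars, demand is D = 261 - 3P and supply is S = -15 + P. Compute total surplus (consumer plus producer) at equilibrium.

Equilibrium: 261 - 3P = -15 + P gives P* = 69, Q* = 54.
Demand choke price: P = 87; supply starts at P = 15.
CS = ½(87 − 69)(54) = 486; PS = ½(69 − 15)(54) = 1458.

Total surplus = 1944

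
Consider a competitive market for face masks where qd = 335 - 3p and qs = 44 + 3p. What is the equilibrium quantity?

q* = 189.5

Set qd = qs: 335 - 3p = 44 + 3p.
291 = 6p, so p* = 48.5.
q* = 335 − 3(48.5) = 189.5.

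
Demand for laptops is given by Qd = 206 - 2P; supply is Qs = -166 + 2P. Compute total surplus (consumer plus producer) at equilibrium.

Equilibrium: 206 - 2P = -166 + 2P gives P* = 93, Q* = 20.
Demand choke price: P = 103; supply starts at P = 83.
CS = ½(103 − 93)(20) = 100; PS = ½(93 − 83)(20) = 100.

Total surplus = 200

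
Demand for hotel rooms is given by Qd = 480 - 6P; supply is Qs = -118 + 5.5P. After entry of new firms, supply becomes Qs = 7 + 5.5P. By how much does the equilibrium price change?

ΔP = -250/23

Original equilibrium: P* = 52, Q* = 168.
New equilibrium: 480 - 6P = 7 + 5.5P, so 473 = 11.5P and P' = 946/23; Q' = 480 − 6(946/23) = 5364/23.
Change in price: 946/23 − 52 = -250/23.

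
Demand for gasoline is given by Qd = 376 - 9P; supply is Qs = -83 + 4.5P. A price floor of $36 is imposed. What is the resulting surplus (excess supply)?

Surplus = 27

Equilibrium price would be P* = 34, so the floor at 36 binds.
At P = 36: Qd = 52, Qs = 79.
Surplus = 79 − 52 = 27.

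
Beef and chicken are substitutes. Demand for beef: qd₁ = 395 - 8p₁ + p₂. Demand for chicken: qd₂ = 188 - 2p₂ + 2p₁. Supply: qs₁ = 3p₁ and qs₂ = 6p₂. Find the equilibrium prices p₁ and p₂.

p₁ = 1674/43, p₂ = 1429/43

Market 1: 395 - 8p₁ + p₂ = 3p₁ → 11p₁ - p₂ = 395.
Market 2: 8p₂ - 2p₁ = 188.
Eliminating p₂: 8×(1) + 1×(2) gives 86p₁ = 3348, so p₁ = 1674/43.
Back-substitute into (2): p₂ = (188 + 2×1674/43) / 8 = 1429/43.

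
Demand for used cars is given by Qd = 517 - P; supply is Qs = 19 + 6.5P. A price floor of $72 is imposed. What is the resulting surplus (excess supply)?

Equilibrium price would be P* = 66.4, so the floor at 72 binds.
At P = 72: Qd = 445, Qs = 487.
Surplus = 487 − 445 = 42.

Surplus = 42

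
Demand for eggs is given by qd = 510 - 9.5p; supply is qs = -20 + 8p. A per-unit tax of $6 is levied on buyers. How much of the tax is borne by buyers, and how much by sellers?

Buyers bear 96/35, sellers bear 114/35

Pre-tax equilibrium: p* = 212/7, q* = 1556/7.
Tax on buyers shifts demand to qd = 510 − 9.5(p + 6) = 453 - 9.5p.
453 - 9.5p = -20 + 8p gives seller price ps = 946/35; buyers pay pb = 946/35 + 6 = 1156/35.
New quantity: q = 510 − 9.5(1156/35) = 6868/35.
Buyer burden = 1156/35 − 212/7 = 96/35; seller burden = 212/7 − 946/35 = 114/35.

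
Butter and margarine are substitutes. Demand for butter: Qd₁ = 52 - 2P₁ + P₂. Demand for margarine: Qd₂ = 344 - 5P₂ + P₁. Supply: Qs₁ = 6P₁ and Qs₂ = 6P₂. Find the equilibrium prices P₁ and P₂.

Market 1: 52 - 2P₁ + P₂ = 6P₁ → 8P₁ - P₂ = 52.
Market 2: 11P₂ - P₁ = 344.
Eliminating P₂: 11×(1) + 1×(2) gives 87P₁ = 916, so P₁ = 916/87.
Back-substitute into (2): P₂ = (344 + 1×916/87) / 11 = 2804/87.

P₁ = 916/87, P₂ = 2804/87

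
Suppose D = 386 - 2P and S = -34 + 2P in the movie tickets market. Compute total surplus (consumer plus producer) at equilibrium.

Total surplus = 15488

Equilibrium: 386 - 2P = -34 + 2P gives P* = 105, Q* = 176.
Demand choke price: P = 193; supply starts at P = 17.
CS = ½(193 − 105)(176) = 7744; PS = ½(105 − 17)(176) = 7744.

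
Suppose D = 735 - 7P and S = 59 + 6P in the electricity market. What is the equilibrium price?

Set D = S: 735 - 7P = 59 + 6P.
676 = 13P, so P* = 52.
Q* = 735 − 7(52) = 371.

P* = 52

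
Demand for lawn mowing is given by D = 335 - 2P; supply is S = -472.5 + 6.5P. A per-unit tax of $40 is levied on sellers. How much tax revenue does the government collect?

Pre-tax equilibrium: P* = 95, Q* = 145.
Tax on sellers shifts supply to S = -472.5 + 6.5(P − 40) = -732.5 + 6.5P.
335 - 2P = -732.5 + 6.5P gives buyer price Pb = 2135/17; sellers receive Ps = 2135/17 − 40 = 1455/17.
New quantity: Q = 335 − 2(2135/17) = 1425/17.
Revenue = 40 × 1425/17 = 57000/17.

Tax revenue = 57000/17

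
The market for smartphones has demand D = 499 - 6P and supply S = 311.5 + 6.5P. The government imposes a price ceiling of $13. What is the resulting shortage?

Shortage = 25

Equilibrium price would be P* = 15, so the ceiling at 13 binds.
At P = 13: D = 499 − 6(13) = 421, S = 311.5 + 6.5(13) = 396.
Shortage = 421 − 396 = 25.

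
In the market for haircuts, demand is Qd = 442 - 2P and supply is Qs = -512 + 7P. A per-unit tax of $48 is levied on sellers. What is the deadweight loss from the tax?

Deadweight loss = 1792

Pre-tax equilibrium: P* = 106, Q* = 230.
Tax on sellers shifts supply to Qs = -512 + 7(P − 48) = -848 + 7P.
442 - 2P = -848 + 7P gives buyer price Pb = 430/3; sellers receive Ps = 430/3 − 48 = 286/3.
New quantity: Q = 442 − 2(430/3) = 466/3.
DWL = ½ × 48 × (230 − 466/3) = 1792.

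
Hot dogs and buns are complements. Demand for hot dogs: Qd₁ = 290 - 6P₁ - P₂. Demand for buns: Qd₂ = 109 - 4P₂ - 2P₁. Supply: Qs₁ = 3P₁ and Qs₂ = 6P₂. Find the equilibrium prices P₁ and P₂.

Market 1: 290 - 6P₁ - P₂ = 3P₁ → 9P₁ + P₂ = 290.
Market 2: 10P₂ + 2P₁ = 109.
Eliminating P₂: 10×(1) − 1×(2) gives 88P₁ = 2791, so P₁ = 2791/88.
Back-substitute into (2): P₂ = (109 − 2×2791/88) / 10 = 401/88.

P₁ = 2791/88, P₂ = 401/88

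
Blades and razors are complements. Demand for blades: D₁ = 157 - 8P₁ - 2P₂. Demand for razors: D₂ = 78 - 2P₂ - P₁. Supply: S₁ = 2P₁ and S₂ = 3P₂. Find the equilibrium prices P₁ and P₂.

P₁ = 629/48, P₂ = 623/48

Market 1: 157 - 8P₁ - 2P₂ = 2P₁ → 10P₁ + 2P₂ = 157.
Market 2: 5P₂ + P₁ = 78.
Eliminating P₂: 5×(1) − 2×(2) gives 48P₁ = 629, so P₁ = 629/48.
Back-substitute into (2): P₂ = (78 − 1×629/48) / 5 = 623/48.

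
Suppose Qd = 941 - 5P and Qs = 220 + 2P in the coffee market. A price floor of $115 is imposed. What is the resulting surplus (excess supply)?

Equilibrium price would be P* = 103, so the floor at 115 binds.
At P = 115: Qd = 366, Qs = 450.
Surplus = 450 − 366 = 84.

Surplus = 84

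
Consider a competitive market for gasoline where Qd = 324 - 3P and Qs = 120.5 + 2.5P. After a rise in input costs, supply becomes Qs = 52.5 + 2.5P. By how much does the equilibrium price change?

Original equilibrium: P* = 37, Q* = 213.
New equilibrium: 324 - 3P = 52.5 + 2.5P, so 271.5 = 5.5P and P' = 543/11; Q' = 324 − 3(543/11) = 1935/11.
Change in price: 543/11 − 37 = 136/11.

ΔP = 136/11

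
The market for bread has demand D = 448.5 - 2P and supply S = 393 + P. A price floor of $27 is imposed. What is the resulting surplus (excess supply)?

Surplus = 25.5

Equilibrium price would be P* = 18.5, so the floor at 27 binds.
At P = 27: D = 394.5, S = 420.
Surplus = 420 − 394.5 = 25.5.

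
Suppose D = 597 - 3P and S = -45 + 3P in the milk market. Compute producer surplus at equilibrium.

Producer surplus = 12696

Equilibrium: 597 - 3P = -45 + 3P gives P* = 107, Q* = 276.
Supply starts at P = 15 (where S = 0).
PS = ½(107 − 15)(276) = 12696.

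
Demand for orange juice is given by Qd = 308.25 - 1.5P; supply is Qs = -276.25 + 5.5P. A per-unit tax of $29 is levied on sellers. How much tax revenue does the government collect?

Pre-tax equilibrium: P* = 83.5, Q* = 183.
Tax on sellers shifts supply to Qs = -276.25 + 5.5(P − 29) = -435.75 + 5.5P.
308.25 - 1.5P = -435.75 + 5.5P gives buyer price Pb = 744/7; sellers receive Ps = 744/7 − 29 = 541/7.
New quantity: Q = 308.25 − 1.5(744/7) = 4167/28.
Revenue = 29 × 4167/28 = 120843/28.

Tax revenue = 120843/28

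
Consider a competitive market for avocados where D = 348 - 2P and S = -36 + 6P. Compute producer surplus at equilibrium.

Equilibrium: 348 - 2P = -36 + 6P gives P* = 48, Q* = 252.
Supply starts at P = 6 (where S = 0).
PS = ½(48 − 6)(252) = 5292.

Producer surplus = 5292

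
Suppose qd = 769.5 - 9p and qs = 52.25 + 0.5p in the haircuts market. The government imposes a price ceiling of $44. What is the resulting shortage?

Shortage = 299.25

Equilibrium price would be p* = 75.5, so the ceiling at 44 binds.
At p = 44: qd = 769.5 − 9(44) = 373.5, qs = 52.25 + 0.5(44) = 74.25.
Shortage = 373.5 − 74.25 = 299.25.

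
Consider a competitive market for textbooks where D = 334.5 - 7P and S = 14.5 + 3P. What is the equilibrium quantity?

Q* = 110.5

Set D = S: 334.5 - 7P = 14.5 + 3P.
320 = 10P, so P* = 32.
Q* = 334.5 − 7(32) = 110.5.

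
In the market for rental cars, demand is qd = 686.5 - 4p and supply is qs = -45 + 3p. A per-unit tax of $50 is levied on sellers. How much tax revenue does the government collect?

Tax revenue = 63975/7

Pre-tax equilibrium: p* = 104.5, q* = 268.5.
Tax on sellers shifts supply to qs = -45 + 3(p − 50) = -195 + 3p.
686.5 - 4p = -195 + 3p gives buyer price pb = 1763/14; sellers receive ps = 1763/14 − 50 = 1063/14.
New quantity: q = 686.5 − 4(1763/14) = 2559/14.
Revenue = 50 × 2559/14 = 63975/7.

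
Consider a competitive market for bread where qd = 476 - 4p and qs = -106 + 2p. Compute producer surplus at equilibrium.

Producer surplus = 1936

Equilibrium: 476 - 4p = -106 + 2p gives p* = 97, q* = 88.
Supply starts at p = 53 (where qs = 0).
PS = ½(97 − 53)(88) = 1936.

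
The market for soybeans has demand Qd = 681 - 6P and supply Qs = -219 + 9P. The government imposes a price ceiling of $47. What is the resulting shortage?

Equilibrium price would be P* = 60, so the ceiling at 47 binds.
At P = 47: Qd = 681 − 6(47) = 399, Qs = -219 + 9(47) = 204.
Shortage = 399 − 204 = 195.

Shortage = 195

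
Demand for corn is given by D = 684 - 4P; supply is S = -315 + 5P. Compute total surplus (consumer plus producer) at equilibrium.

Total surplus = 12960

Equilibrium: 684 - 4P = -315 + 5P gives P* = 111, Q* = 240.
Demand choke price: P = 171; supply starts at P = 63.
CS = ½(171 − 111)(240) = 7200; PS = ½(111 − 63)(240) = 5760.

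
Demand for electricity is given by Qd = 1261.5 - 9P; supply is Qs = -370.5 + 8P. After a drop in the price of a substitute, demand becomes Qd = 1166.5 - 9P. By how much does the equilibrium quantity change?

Original equilibrium: P* = 96, Q* = 397.5.
New equilibrium: 1166.5 - 9P = -370.5 + 8P, so 1537 = 17P and P' = 1537/17; Q' = 1166.5 − 9(1537/17) = 11995/34.
Change in quantity: 11995/34 − 397.5 = -760/17.

ΔQ = -760/17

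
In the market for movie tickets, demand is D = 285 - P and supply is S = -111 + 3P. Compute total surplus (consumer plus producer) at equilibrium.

Total surplus = 23064

Equilibrium: 285 - P = -111 + 3P gives P* = 99, Q* = 186.
Demand choke price: P = 285; supply starts at P = 37.
CS = ½(285 − 99)(186) = 17298; PS = ½(99 − 37)(186) = 5766.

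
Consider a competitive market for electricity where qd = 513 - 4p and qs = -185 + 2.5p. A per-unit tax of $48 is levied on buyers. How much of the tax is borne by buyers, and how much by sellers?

Buyers bear 240/13, sellers bear 384/13

Pre-tax equilibrium: p* = 1396/13, q* = 1085/13.
Tax on buyers shifts demand to qd = 513 − 4(p + 48) = 321 - 4p.
321 - 4p = -185 + 2.5p gives seller price ps = 1012/13; buyers pay pb = 1012/13 + 48 = 1636/13.
New quantity: q = 513 − 4(1636/13) = 125/13.
Buyer burden = 1636/13 − 1396/13 = 240/13; seller burden = 1396/13 − 1012/13 = 384/13.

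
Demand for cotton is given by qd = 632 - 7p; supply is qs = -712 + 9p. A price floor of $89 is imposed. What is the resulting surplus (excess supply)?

Surplus = 80

Equilibrium price would be p* = 84, so the floor at 89 binds.
At p = 89: qd = 9, qs = 89.
Surplus = 89 − 9 = 80.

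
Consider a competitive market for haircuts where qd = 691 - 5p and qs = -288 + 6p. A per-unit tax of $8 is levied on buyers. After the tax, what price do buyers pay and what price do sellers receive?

Buyers pay 1027/11, sellers receive 939/11

Pre-tax equilibrium: p* = 89, q* = 246.
Tax on buyers shifts demand to qd = 691 − 5(p + 8) = 651 - 5p.
651 - 5p = -288 + 6p gives seller price ps = 939/11; buyers pay pb = 939/11 + 8 = 1027/11.
New quantity: q = 691 − 5(1027/11) = 2466/11.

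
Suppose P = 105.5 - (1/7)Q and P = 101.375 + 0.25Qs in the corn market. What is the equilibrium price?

P* = 104

Set the two price expressions equal: 105.5 - (1/7)Q = 101.375 + 0.25Q.
4.125 = (11/28)Q, so Q* = 10.5.
P* = 105.5 − (1/7)(10.5) = 104.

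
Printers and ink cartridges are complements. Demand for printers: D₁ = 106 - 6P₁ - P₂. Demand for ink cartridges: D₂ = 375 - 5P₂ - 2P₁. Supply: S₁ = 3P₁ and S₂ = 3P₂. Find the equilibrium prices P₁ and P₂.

P₁ = 473/70, P₂ = 3163/70

Market 1: 106 - 6P₁ - P₂ = 3P₁ → 9P₁ + P₂ = 106.
Market 2: 8P₂ + 2P₁ = 375.
Eliminating P₂: 8×(1) − 1×(2) gives 70P₁ = 473, so P₁ = 473/70.
Back-substitute into (2): P₂ = (375 − 2×473/70) / 8 = 3163/70.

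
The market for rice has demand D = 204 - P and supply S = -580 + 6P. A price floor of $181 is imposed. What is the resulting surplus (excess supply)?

Equilibrium price would be P* = 112, so the floor at 181 binds.
At P = 181: D = 23, S = 506.
Surplus = 506 − 23 = 483.

Surplus = 483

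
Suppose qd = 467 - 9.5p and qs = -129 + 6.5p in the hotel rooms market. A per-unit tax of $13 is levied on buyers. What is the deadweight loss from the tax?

Deadweight loss = 326.1171875

Pre-tax equilibrium: p* = 37.25, q* = 113.125.
Tax on buyers shifts demand to qd = 467 − 9.5(p + 13) = 343.5 - 9.5p.
343.5 - 9.5p = -129 + 6.5p gives seller price ps = 29.53125; buyers pay pb = 29.53125 + 13 = 42.53125.
New quantity: q = 467 − 9.5(42.53125) = 62.953125.
DWL = ½ × 13 × (113.125 − 62.953125) = 326.1171875.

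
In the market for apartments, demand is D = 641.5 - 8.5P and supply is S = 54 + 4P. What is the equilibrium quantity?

Set D = S: 641.5 - 8.5P = 54 + 4P.
587.5 = 12.5P, so P* = 47.
Q* = 641.5 − 8.5(47) = 242.

Q* = 242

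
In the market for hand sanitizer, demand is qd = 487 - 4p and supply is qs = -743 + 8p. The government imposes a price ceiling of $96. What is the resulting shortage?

Shortage = 78

Equilibrium price would be p* = 102.5, so the ceiling at 96 binds.
At p = 96: qd = 487 − 4(96) = 103, qs = -743 + 8(96) = 25.
Shortage = 103 − 25 = 78.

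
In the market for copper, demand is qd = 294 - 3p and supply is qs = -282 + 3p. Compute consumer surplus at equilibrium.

Equilibrium: 294 - 3p = -282 + 3p gives p* = 96, q* = 6.
Demand choke price (qd = 0): p = 98.
CS = ½(98 − 96)(6) = 6.

Consumer surplus = 6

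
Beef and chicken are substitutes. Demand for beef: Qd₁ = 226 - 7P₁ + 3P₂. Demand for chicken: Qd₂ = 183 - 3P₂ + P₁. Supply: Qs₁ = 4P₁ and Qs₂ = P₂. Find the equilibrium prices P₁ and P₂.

P₁ = 1453/41, P₂ = 2239/41

Market 1: 226 - 7P₁ + 3P₂ = 4P₁ → 11P₁ - 3P₂ = 226.
Market 2: 4P₂ - P₁ = 183.
Eliminating P₂: 4×(1) + 3×(2) gives 41P₁ = 1453, so P₁ = 1453/41.
Back-substitute into (2): P₂ = (183 + 1×1453/41) / 4 = 2239/41.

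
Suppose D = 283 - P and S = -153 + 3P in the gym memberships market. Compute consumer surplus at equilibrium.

Consumer surplus = 15138

Equilibrium: 283 - P = -153 + 3P gives P* = 109, Q* = 174.
Demand choke price (D = 0): P = 283.
CS = ½(283 − 109)(174) = 15138.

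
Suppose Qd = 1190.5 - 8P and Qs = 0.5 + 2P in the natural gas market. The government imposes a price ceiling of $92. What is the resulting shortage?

Shortage = 270

Equilibrium price would be P* = 119, so the ceiling at 92 binds.
At P = 92: Qd = 1190.5 − 8(92) = 454.5, Qs = 0.5 + 2(92) = 184.5.
Shortage = 454.5 − 184.5 = 270.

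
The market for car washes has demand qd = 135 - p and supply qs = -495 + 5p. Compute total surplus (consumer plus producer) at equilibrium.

Equilibrium: 135 - p = -495 + 5p gives p* = 105, q* = 30.
Demand choke price: p = 135; supply starts at p = 99.
CS = ½(135 − 105)(30) = 450; PS = ½(105 − 99)(30) = 90.

Total surplus = 540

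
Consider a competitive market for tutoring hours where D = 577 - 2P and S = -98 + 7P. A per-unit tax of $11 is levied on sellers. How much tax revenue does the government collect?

Tax revenue = 40579/9

Pre-tax equilibrium: P* = 75, Q* = 427.
Tax on sellers shifts supply to S = -98 + 7(P − 11) = -175 + 7P.
577 - 2P = -175 + 7P gives buyer price Pb = 752/9; sellers receive Ps = 752/9 − 11 = 653/9.
New quantity: Q = 577 − 2(752/9) = 3689/9.
Revenue = 11 × 3689/9 = 40579/9.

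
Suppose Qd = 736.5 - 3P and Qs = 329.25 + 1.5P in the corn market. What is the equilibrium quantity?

Set Qd = Qs: 736.5 - 3P = 329.25 + 1.5P.
407.25 = 4.5P, so P* = 90.5.
Q* = 736.5 − 3(90.5) = 465.

Q* = 465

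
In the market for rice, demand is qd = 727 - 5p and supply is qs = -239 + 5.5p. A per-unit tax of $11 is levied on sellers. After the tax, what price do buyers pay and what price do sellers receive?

Buyers pay 2053/21, sellers receive 1822/21

Pre-tax equilibrium: p* = 92, q* = 267.
Tax on sellers shifts supply to qs = -239 + 5.5(p − 11) = -299.5 + 5.5p.
727 - 5p = -299.5 + 5.5p gives buyer price pb = 2053/21; sellers receive ps = 2053/21 − 11 = 1822/21.
New quantity: q = 727 − 5(2053/21) = 5002/21.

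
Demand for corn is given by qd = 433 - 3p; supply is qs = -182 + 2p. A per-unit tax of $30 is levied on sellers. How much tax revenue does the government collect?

Tax revenue = 840

Pre-tax equilibrium: p* = 123, q* = 64.
Tax on sellers shifts supply to qs = -182 + 2(p − 30) = -242 + 2p.
433 - 3p = -242 + 2p gives buyer price pb = 135; sellers receive ps = 135 − 30 = 105.
New quantity: q = 433 − 3(135) = 28.
Revenue = 30 × 28 = 840.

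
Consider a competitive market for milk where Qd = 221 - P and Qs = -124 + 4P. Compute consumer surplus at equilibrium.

Equilibrium: 221 - P = -124 + 4P gives P* = 69, Q* = 152.
Demand choke price (Qd = 0): P = 221.
CS = ½(221 − 69)(152) = 11552.

Consumer surplus = 11552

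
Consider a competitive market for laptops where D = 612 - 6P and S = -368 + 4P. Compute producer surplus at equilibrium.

Equilibrium: 612 - 6P = -368 + 4P gives P* = 98, Q* = 24.
Supply starts at P = 92 (where S = 0).
PS = ½(98 − 92)(24) = 72.

Producer surplus = 72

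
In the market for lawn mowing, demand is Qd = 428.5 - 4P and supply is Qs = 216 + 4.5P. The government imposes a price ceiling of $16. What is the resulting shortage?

Equilibrium price would be P* = 25, so the ceiling at 16 binds.
At P = 16: Qd = 428.5 − 4(16) = 364.5, Qs = 216 + 4.5(16) = 288.
Shortage = 364.5 − 288 = 76.5.

Shortage = 76.5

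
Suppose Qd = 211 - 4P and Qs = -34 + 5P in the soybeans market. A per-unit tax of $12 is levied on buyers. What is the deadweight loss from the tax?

Pre-tax equilibrium: P* = 245/9, Q* = 919/9.
Tax on buyers shifts demand to Qd = 211 − 4(P + 12) = 163 - 4P.
163 - 4P = -34 + 5P gives seller price Ps = 197/9; buyers pay Pb = 197/9 + 12 = 305/9.
New quantity: Q = 211 − 4(305/9) = 679/9.
DWL = ½ × 12 × (919/9 − 679/9) = 160.

Deadweight loss = 160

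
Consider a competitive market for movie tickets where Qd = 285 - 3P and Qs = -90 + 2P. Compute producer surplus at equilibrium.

Producer surplus = 900

Equilibrium: 285 - 3P = -90 + 2P gives P* = 75, Q* = 60.
Supply starts at P = 45 (where Qs = 0).
PS = ½(75 − 45)(60) = 900.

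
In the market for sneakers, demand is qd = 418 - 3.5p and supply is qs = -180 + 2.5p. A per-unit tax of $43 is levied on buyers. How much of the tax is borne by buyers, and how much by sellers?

Pre-tax equilibrium: p* = 299/3, q* = 415/6.
Tax on buyers shifts demand to qd = 418 − 3.5(p + 43) = 267.5 - 3.5p.
267.5 - 3.5p = -180 + 2.5p gives seller price ps = 895/12; buyers pay pb = 895/12 + 43 = 1411/12.
New quantity: q = 418 − 3.5(1411/12) = 155/24.
Buyer burden = 1411/12 − 299/3 = 215/12; seller burden = 299/3 − 895/12 = 301/12.

Buyers bear 215/12, sellers bear 301/12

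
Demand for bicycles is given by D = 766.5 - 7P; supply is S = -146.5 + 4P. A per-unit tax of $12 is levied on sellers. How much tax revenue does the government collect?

Tax revenue = 20454/11

Pre-tax equilibrium: P* = 83, Q* = 185.5.
Tax on sellers shifts supply to S = -146.5 + 4(P − 12) = -194.5 + 4P.
766.5 - 7P = -194.5 + 4P gives buyer price Pb = 961/11; sellers receive Ps = 961/11 − 12 = 829/11.
New quantity: Q = 766.5 − 7(961/11) = 3409/22.
Revenue = 12 × 3409/22 = 20454/11.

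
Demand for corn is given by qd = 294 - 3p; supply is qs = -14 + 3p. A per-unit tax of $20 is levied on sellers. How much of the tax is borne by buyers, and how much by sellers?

Buyers bear $10, sellers bear $10

Pre-tax equilibrium: p* = 154/3, q* = 140.
Tax on sellers shifts supply to qs = -14 + 3(p − 20) = -74 + 3p.
294 - 3p = -74 + 3p gives buyer price pb = 184/3; sellers receive ps = 184/3 − 20 = 124/3.
New quantity: q = 294 − 3(184/3) = 110.
Buyer burden = 184/3 − 154/3 = 10; seller burden = 154/3 − 124/3 = 10.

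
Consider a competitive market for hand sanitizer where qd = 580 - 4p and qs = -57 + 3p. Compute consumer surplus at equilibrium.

Consumer surplus = 5832

Equilibrium: 580 - 4p = -57 + 3p gives p* = 91, q* = 216.
Demand choke price (qd = 0): p = 145.
CS = ½(145 − 91)(216) = 5832.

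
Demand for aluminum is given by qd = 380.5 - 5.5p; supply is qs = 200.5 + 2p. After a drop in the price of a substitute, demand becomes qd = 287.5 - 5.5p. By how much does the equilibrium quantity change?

Δq = -24.8

Original equilibrium: p* = 24, q* = 248.5.
New equilibrium: 287.5 - 5.5p = 200.5 + 2p, so 87 = 7.5p and p' = 11.6; q' = 287.5 − 5.5(11.6) = 223.7.
Change in quantity: 223.7 − 248.5 = -24.8.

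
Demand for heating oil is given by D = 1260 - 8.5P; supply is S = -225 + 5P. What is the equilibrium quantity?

Set D = S: 1260 - 8.5P = -225 + 5P.
1485 = 13.5P, so P* = 110.
Q* = 1260 − 8.5(110) = 325.

Q* = 325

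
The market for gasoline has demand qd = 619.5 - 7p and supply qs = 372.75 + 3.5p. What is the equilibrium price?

p* = 23.5

Set qd = qs: 619.5 - 7p = 372.75 + 3.5p.
246.75 = 10.5p, so p* = 23.5.
q* = 619.5 − 7(23.5) = 455.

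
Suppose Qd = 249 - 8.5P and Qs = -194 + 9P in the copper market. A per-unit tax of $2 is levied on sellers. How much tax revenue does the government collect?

Tax revenue = 1756/35

Pre-tax equilibrium: P* = 886/35, Q* = 1184/35.
Tax on sellers shifts supply to Qs = -194 + 9(P − 2) = -212 + 9P.
249 - 8.5P = -212 + 9P gives buyer price Pb = 922/35; sellers receive Ps = 922/35 − 2 = 852/35.
New quantity: Q = 249 − 8.5(922/35) = 878/35.
Revenue = 2 × 878/35 = 1756/35.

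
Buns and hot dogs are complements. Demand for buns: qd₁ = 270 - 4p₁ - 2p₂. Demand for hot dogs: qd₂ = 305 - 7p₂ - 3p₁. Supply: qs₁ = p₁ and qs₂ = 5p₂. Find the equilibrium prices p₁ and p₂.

p₁ = 1315/27, p₂ = 715/54

Market 1: 270 - 4p₁ - 2p₂ = p₁ → 5p₁ + 2p₂ = 270.
Market 2: 12p₂ + 3p₁ = 305.
Eliminating p₂: 12×(1) − 2×(2) gives 54p₁ = 2630, so p₁ = 1315/27.
Back-substitute into (2): p₂ = (305 − 3×1315/27) / 12 = 715/54.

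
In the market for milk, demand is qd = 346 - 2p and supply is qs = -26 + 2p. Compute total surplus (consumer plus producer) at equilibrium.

Equilibrium: 346 - 2p = -26 + 2p gives p* = 93, q* = 160.
Demand choke price: p = 173; supply starts at p = 13.
CS = ½(173 − 93)(160) = 6400; PS = ½(93 − 13)(160) = 6400.

Total surplus = 12800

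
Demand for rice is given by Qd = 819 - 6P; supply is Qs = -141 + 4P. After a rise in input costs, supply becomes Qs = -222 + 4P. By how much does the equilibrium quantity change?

ΔQ = -48.6

Original equilibrium: P* = 96, Q* = 243.
New equilibrium: 819 - 6P = -222 + 4P, so 1041 = 10P and P' = 104.1; Q' = 819 − 6(104.1) = 194.4.
Change in quantity: 194.4 − 243 = -48.6.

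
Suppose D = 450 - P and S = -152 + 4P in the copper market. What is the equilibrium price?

Set D = S: 450 - P = -152 + 4P.
602 = 5P, so P* = 120.4.
Q* = 450 − 1(120.4) = 329.6.

P* = 120.4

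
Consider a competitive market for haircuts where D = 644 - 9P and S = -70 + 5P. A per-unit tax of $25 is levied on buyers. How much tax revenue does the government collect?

Pre-tax equilibrium: P* = 51, Q* = 185.
Tax on buyers shifts demand to D = 644 − 9(P + 25) = 419 - 9P.
419 - 9P = -70 + 5P gives seller price Ps = 489/14; buyers pay Pb = 489/14 + 25 = 839/14.
New quantity: Q = 644 − 9(839/14) = 1465/14.
Revenue = 25 × 1465/14 = 36625/14.

Tax revenue = 36625/14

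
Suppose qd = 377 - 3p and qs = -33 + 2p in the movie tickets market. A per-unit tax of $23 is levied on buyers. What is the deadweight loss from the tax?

Pre-tax equilibrium: p* = 82, q* = 131.
Tax on buyers shifts demand to qd = 377 − 3(p + 23) = 308 - 3p.
308 - 3p = -33 + 2p gives seller price ps = 68.2; buyers pay pb = 68.2 + 23 = 91.2.
New quantity: q = 377 − 3(91.2) = 103.4.
DWL = ½ × 23 × (131 − 103.4) = 317.4.

Deadweight loss = 317.4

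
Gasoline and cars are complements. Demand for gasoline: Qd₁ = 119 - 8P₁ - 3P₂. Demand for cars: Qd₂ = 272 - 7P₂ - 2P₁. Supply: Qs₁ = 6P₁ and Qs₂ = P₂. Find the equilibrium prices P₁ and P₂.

Market 1: 119 - 8P₁ - 3P₂ = 6P₁ → 14P₁ + 3P₂ = 119.
Market 2: 8P₂ + 2P₁ = 272.
Eliminating P₂: 8×(1) − 3×(2) gives 106P₁ = 136, so P₁ = 68/53.
Back-substitute into (2): P₂ = (272 − 2×68/53) / 8 = 1785/53.

P₁ = 68/53, P₂ = 1785/53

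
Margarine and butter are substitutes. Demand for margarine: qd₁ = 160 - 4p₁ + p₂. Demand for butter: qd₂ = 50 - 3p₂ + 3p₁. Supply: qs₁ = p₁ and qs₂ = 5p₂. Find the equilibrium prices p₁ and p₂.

p₁ = 1330/37, p₂ = 730/37

Market 1: 160 - 4p₁ + p₂ = p₁ → 5p₁ - p₂ = 160.
Market 2: 8p₂ - 3p₁ = 50.
Eliminating p₂: 8×(1) + 1×(2) gives 37p₁ = 1330, so p₁ = 1330/37.
Back-substitute into (2): p₂ = (50 + 3×1330/37) / 8 = 730/37.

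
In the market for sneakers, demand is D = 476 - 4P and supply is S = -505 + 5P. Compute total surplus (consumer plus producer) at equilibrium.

Equilibrium: 476 - 4P = -505 + 5P gives P* = 109, Q* = 40.
Demand choke price: P = 119; supply starts at P = 101.
CS = ½(119 − 109)(40) = 200; PS = ½(109 − 101)(40) = 160.

Total surplus = 360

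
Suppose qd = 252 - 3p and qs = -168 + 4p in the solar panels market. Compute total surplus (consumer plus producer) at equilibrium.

Total surplus = 1512

Equilibrium: 252 - 3p = -168 + 4p gives p* = 60, q* = 72.
Demand choke price: p = 84; supply starts at p = 42.
CS = ½(84 − 60)(72) = 864; PS = ½(60 − 42)(72) = 648.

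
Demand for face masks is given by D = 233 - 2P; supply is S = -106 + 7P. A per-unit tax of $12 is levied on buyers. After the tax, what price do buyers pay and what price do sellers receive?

Pre-tax equilibrium: P* = 113/3, Q* = 473/3.
Tax on buyers shifts demand to D = 233 − 2(P + 12) = 209 - 2P.
209 - 2P = -106 + 7P gives seller price Ps = 35; buyers pay Pb = 35 + 12 = 47.
New quantity: Q = 233 − 2(47) = 139.

Buyers pay $47, sellers receive $35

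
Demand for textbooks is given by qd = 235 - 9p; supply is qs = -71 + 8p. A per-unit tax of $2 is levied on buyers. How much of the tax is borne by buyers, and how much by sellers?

Pre-tax equilibrium: p* = 18, q* = 73.
Tax on buyers shifts demand to qd = 235 − 9(p + 2) = 217 - 9p.
217 - 9p = -71 + 8p gives seller price ps = 288/17; buyers pay pb = 288/17 + 2 = 322/17.
New quantity: q = 235 − 9(322/17) = 1097/17.
Buyer burden = 322/17 − 18 = 16/17; seller burden = 18 − 288/17 = 18/17.

Buyers bear 16/17, sellers bear 18/17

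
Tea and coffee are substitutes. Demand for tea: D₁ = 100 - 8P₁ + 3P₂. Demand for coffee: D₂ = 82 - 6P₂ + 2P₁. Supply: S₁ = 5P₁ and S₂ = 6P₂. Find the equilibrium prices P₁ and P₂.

P₁ = 9.64, P₂ = 8.44

Market 1: 100 - 8P₁ + 3P₂ = 5P₁ → 13P₁ - 3P₂ = 100.
Market 2: 12P₂ - 2P₁ = 82.
Eliminating P₂: 12×(1) + 3×(2) gives 150P₁ = 1446, so P₁ = 9.64.
Back-substitute into (2): P₂ = (82 + 2×9.64) / 12 = 8.44.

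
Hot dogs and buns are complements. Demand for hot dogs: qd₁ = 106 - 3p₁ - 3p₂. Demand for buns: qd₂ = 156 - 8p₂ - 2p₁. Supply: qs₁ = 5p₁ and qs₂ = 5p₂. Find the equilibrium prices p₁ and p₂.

p₁ = 65/7, p₂ = 74/7

Market 1: 106 - 3p₁ - 3p₂ = 5p₁ → 8p₁ + 3p₂ = 106.
Market 2: 13p₂ + 2p₁ = 156.
Eliminating p₂: 13×(1) − 3×(2) gives 98p₁ = 910, so p₁ = 65/7.
Back-substitute into (2): p₂ = (156 − 2×65/7) / 13 = 74/7.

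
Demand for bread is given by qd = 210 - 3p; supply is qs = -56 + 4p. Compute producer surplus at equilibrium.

Producer surplus = 1152

Equilibrium: 210 - 3p = -56 + 4p gives p* = 38, q* = 96.
Supply starts at p = 14 (where qs = 0).
PS = ½(38 − 14)(96) = 1152.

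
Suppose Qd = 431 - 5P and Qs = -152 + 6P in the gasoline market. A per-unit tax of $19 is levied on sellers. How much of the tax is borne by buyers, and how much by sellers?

Buyers bear 114/11, sellers bear 95/11

Pre-tax equilibrium: P* = 53, Q* = 166.
Tax on sellers shifts supply to Qs = -152 + 6(P − 19) = -266 + 6P.
431 - 5P = -266 + 6P gives buyer price Pb = 697/11; sellers receive Ps = 697/11 − 19 = 488/11.
New quantity: Q = 431 − 5(697/11) = 1256/11.
Buyer burden = 697/11 − 53 = 114/11; seller burden = 53 − 488/11 = 95/11.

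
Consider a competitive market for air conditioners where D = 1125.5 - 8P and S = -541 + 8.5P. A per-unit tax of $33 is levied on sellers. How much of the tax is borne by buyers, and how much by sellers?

Buyers bear $17, sellers bear $16

Pre-tax equilibrium: P* = 101, Q* = 317.5.
Tax on sellers shifts supply to S = -541 + 8.5(P − 33) = -821.5 + 8.5P.
1125.5 - 8P = -821.5 + 8.5P gives buyer price Pb = 118; sellers receive Ps = 118 − 33 = 85.
New quantity: Q = 1125.5 − 8(118) = 181.5.
Buyer burden = 118 − 101 = 17; seller burden = 101 − 85 = 16.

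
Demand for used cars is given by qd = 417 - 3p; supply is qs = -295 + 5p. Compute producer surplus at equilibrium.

Equilibrium: 417 - 3p = -295 + 5p gives p* = 89, q* = 150.
Supply starts at p = 59 (where qs = 0).
PS = ½(89 − 59)(150) = 2250.

Producer surplus = 2250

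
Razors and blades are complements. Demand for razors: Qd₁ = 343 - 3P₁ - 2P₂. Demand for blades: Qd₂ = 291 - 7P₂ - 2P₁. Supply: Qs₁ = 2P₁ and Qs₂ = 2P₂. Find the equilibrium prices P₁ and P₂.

Market 1: 343 - 3P₁ - 2P₂ = 2P₁ → 5P₁ + 2P₂ = 343.
Market 2: 9P₂ + 2P₁ = 291.
Eliminating P₂: 9×(1) − 2×(2) gives 41P₁ = 2505, so P₁ = 2505/41.
Back-substitute into (2): P₂ = (291 − 2×2505/41) / 9 = 769/41.

P₁ = 2505/41, P₂ = 769/41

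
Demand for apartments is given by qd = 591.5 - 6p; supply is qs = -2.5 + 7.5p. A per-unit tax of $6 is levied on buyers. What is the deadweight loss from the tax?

Deadweight loss = 60

Pre-tax equilibrium: p* = 44, q* = 327.5.
Tax on buyers shifts demand to qd = 591.5 − 6(p + 6) = 555.5 - 6p.
555.5 - 6p = -2.5 + 7.5p gives seller price ps = 124/3; buyers pay pb = 124/3 + 6 = 142/3.
New quantity: q = 591.5 − 6(142/3) = 307.5.
DWL = ½ × 6 × (327.5 − 307.5) = 60.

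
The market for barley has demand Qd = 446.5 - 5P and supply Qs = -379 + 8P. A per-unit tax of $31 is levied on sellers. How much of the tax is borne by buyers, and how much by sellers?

Buyers bear 248/13, sellers bear 155/13

Pre-tax equilibrium: P* = 63.5, Q* = 129.
Tax on sellers shifts supply to Qs = -379 + 8(P − 31) = -627 + 8P.
446.5 - 5P = -627 + 8P gives buyer price Pb = 2147/26; sellers receive Ps = 2147/26 − 31 = 1341/26.
New quantity: Q = 446.5 − 5(2147/26) = 437/13.
Buyer burden = 2147/26 − 63.5 = 248/13; seller burden = 63.5 − 1341/26 = 155/13.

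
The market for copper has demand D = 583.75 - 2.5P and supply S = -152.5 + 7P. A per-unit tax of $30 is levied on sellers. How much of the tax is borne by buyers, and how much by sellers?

Pre-tax equilibrium: P* = 77.5, Q* = 390.
Tax on sellers shifts supply to S = -152.5 + 7(P − 30) = -362.5 + 7P.
583.75 - 2.5P = -362.5 + 7P gives buyer price Pb = 3785/38; sellers receive Ps = 3785/38 − 30 = 2645/38.
New quantity: Q = 583.75 − 2.5(3785/38) = 6360/19.
Buyer burden = 3785/38 − 77.5 = 420/19; seller burden = 77.5 − 2645/38 = 150/19.

Buyers bear 420/19, sellers bear 150/19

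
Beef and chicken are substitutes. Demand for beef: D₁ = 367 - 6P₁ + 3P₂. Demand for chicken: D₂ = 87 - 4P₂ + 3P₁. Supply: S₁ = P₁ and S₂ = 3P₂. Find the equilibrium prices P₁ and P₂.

Market 1: 367 - 6P₁ + 3P₂ = P₁ → 7P₁ - 3P₂ = 367.
Market 2: 7P₂ - 3P₁ = 87.
Eliminating P₂: 7×(1) + 3×(2) gives 40P₁ = 2830, so P₁ = 70.75.
Back-substitute into (2): P₂ = (87 + 3×70.75) / 7 = 42.75.

P₁ = 70.75, P₂ = 42.75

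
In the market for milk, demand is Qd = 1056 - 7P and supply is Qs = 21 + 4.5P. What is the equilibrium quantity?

Set Qd = Qs: 1056 - 7P = 21 + 4.5P.
1035 = 11.5P, so P* = 90.
Q* = 1056 − 7(90) = 426.

Q* = 426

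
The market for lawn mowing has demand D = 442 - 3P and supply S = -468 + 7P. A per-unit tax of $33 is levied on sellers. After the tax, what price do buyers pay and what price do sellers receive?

Pre-tax equilibrium: P* = 91, Q* = 169.
Tax on sellers shifts supply to S = -468 + 7(P − 33) = -699 + 7P.
442 - 3P = -699 + 7P gives buyer price Pb = 114.1; sellers receive Ps = 114.1 − 33 = 81.1.
New quantity: Q = 442 − 3(114.1) = 99.7.

Buyers pay $114.1, sellers receive $81.1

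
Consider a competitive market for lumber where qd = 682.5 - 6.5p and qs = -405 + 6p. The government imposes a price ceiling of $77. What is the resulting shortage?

Shortage = 125

Equilibrium price would be p* = 87, so the ceiling at 77 binds.
At p = 77: qd = 682.5 − 6.5(77) = 182, qs = -405 + 6(77) = 57.
Shortage = 182 − 57 = 125.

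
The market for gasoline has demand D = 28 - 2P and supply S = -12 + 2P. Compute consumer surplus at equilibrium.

Consumer surplus = 16

Equilibrium: 28 - 2P = -12 + 2P gives P* = 10, Q* = 8.
Demand choke price (D = 0): P = 14.
CS = ½(14 − 10)(8) = 16.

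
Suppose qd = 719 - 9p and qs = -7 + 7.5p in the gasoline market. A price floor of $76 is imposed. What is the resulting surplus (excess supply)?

Surplus = 528

Equilibrium price would be p* = 44, so the floor at 76 binds.
At p = 76: qd = 35, qs = 563.
Surplus = 563 − 35 = 528.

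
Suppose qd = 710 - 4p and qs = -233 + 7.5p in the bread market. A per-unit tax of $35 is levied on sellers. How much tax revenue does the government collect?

Pre-tax equilibrium: p* = 82, q* = 382.
Tax on sellers shifts supply to qs = -233 + 7.5(p − 35) = -495.5 + 7.5p.
710 - 4p = -495.5 + 7.5p gives buyer price pb = 2411/23; sellers receive ps = 2411/23 − 35 = 1606/23.
New quantity: q = 710 − 4(2411/23) = 6686/23.
Revenue = 35 × 6686/23 = 234010/23.

Tax revenue = 234010/23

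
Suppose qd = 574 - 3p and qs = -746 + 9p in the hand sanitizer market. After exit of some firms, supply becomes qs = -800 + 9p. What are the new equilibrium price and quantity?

p' = 114.5, q' = 230.5

Original equilibrium: p* = 110, q* = 244.
New equilibrium: 574 - 3p = -800 + 9p, so 1374 = 12p and p' = 114.5; q' = 574 − 3(114.5) = 230.5.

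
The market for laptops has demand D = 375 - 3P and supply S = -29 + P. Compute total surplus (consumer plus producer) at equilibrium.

Equilibrium: 375 - 3P = -29 + P gives P* = 101, Q* = 72.
Demand choke price: P = 125; supply starts at P = 29.
CS = ½(125 − 101)(72) = 864; PS = ½(101 − 29)(72) = 2592.

Total surplus = 3456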